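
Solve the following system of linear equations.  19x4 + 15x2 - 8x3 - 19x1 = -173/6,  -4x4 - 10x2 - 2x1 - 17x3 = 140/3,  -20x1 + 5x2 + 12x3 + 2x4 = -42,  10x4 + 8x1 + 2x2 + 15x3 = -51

x1 = 1/2, x2 = 0, x3 = -7/3, x4 = -2

Row-reduce the augmented matrix:
R1 ← R1 / (-19).
R2 ← R2 + 2·R1.
R3 ← R3 + 20·R1.
R4 ← R4 − 8·R1.
R2 ← R2 / (-220/19).
R1 ← R1 + 15/19·R2.
R3 ← R3 + 205/19·R2.
R4 ← R4 − 158/19·R2.
R3 ← R3 / (1561/44).
R1 ← R1 − 67/44·R3.
R2 ← R2 − 307/220·R3.
R4 ← R4 − 3/110·R3.
R4 ← R4 / (15276/1115).
R1 ← R1 + 13/223·R4.
R2 ← R2 − 1122/1115·R4.
R3 ← R3 + 78/223·R4.
Reading off the reduced rows gives x1 = 1/2, x2 = 0, x3 = -7/3, x4 = -2.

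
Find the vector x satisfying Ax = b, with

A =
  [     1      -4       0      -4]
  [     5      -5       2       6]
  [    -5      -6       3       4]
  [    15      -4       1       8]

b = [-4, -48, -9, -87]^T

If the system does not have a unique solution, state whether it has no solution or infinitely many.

Row-reduce:
R2 ← R2 − 5·R1.
R3 ← R3 + 5·R1.
R4 ← R4 − 15·R1.
R2 ← R2 / (15).
R1 ← R1 + 4·R2.
R3 ← R3 + 26·R2.
R4 ← R4 − 56·R2.
R3 ← R3 / (97/15).
R1 ← R1 − 8/15·R3.
R2 ← R2 − 2/15·R3.
R4 ← R4 + 97/15·R3.
Rank is 3 with 4 unknowns, leaving x_4 free.

infinitely many solutions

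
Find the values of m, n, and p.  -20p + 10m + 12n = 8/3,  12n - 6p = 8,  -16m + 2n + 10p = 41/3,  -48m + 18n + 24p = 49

Row-reduce the augmented matrix:
R1 ← R1 / (10).
R3 ← R3 + 16·R1.
R4 ← R4 + 48·R1.
R2 ← R2 / (12).
R1 ← R1 − 6/5·R2.
R3 ← R3 − 106/5·R2.
R4 ← R4 − 378/5·R2.
R3 ← R3 / (-57/5).
R1 ← R1 + 7/5·R3.
R2 ← R2 + 1/2·R3.
R4 ← R4 + 171/5·R3.
R4 reduces to 0 = 0, so the extra equation is consistent.
Reading off the reduced rows gives m = -1, n = 1/2, p = -1/3.

m = -1, n = 1/2, p = -1/3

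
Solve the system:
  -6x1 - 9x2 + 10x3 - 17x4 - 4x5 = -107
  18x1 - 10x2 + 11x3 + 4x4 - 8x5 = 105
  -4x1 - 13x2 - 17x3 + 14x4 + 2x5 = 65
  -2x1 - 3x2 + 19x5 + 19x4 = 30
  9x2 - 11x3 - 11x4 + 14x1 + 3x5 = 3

x1 = 4, x2 = 0, x3 = -1, x4 = 5, x5 = -3

Row-reduce the augmented matrix:
R1 ← R1 / (-6).
R2 ← R2 − 18·R1.
R3 ← R3 + 4·R1.
R4 ← R4 + 2·R1.
R5 ← R5 − 14·R1.
R2 ← R2 / (-37).
R1 ← R1 − 3/2·R2.
R3 ← R3 + 7·R2.
R5 ← R5 + 12·R2.
R3 ← R3 / (-3488/111).
R1 ← R1 + 1/222·R3.
R2 ← R2 + 41/37·R3.
R4 ← R4 + 10/3·R3.
R5 ← R5 + 107/111·R3.
R4 ← R4 / (36687/1744).
R1 ← R1 − 6439/6976·R4.
R2 ← R2 − 221/3488·R4.
R3 ← R3 + 3799/3488·R4.
R5 ← R5 + 127219/3488·R4.
R5 ← R5 / (2464963/73374).
R1 ← R1 + 146485/146748·R5.
R2 ← R2 − 13501/73374·R5.
R3 ← R3 − 54109/73374·R5.
R4 ← R4 − 33898/36687·R5.
Reading off the reduced rows gives x1 = 4, x2 = 0, x3 = -1, x4 = 5, x5 = -3.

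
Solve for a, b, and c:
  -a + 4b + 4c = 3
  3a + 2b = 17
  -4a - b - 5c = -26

Row-reduce the augmented matrix:
R1 ← R1 / (-1).
R2 ← R2 − 3·R1.
R3 ← R3 + 4·R1.
R2 ← R2 / (14).
R1 ← R1 + 4·R2.
R3 ← R3 + 17·R2.
R3 ← R3 / (-45/7).
R1 ← R1 + 4/7·R3.
R2 ← R2 − 6/7·R3.
Reading off the reduced rows gives a = 5, b = 1, c = 1.

a = 5, b = 1, c = 1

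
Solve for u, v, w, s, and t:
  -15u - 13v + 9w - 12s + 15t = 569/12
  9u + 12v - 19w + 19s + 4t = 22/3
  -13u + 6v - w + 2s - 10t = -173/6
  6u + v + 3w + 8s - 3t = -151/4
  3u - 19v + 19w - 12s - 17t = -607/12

u = 0, v = -2/3, w = -3, s = -8/3, t = 9/4

Row-reduce the augmented matrix:
R1 ← R1 / (-15).
R2 ← R2 − 9·R1.
R3 ← R3 + 13·R1.
R4 ← R4 − 6·R1.
R5 ← R5 − 3·R1.
R2 ← R2 / (21/5).
R1 ← R1 − 13/15·R2.
R3 ← R3 − 259/15·R2.
R4 ← R4 + 21/5·R2.
R5 ← R5 + 108/5·R2.
R3 ← R3 / (424/9).
R1 ← R1 − 139/63·R3.
R2 ← R2 + 68/21·R3.
R4 ← R4 + 7·R3.
R5 ← R5 + 344/7·R3.
R4 ← R4 / (4085/424).
R1 ← R1 − 167/2968·R4.
R2 ← R2 − 243/742·R4.
R3 ← R3 + 325/424·R4.
R5 ← R5 − 3197/371·R4.
R5 ← R5 / (-887462/28595).
R1 ← R1 + 3704/28595·R5.
R2 ← R2 + 66249/28595·R5.
R3 ← R3 + 1024/817·R5.
R4 ← R4 − 1968/4085·R5.
Reading off the reduced rows gives u = 0, v = -2/3, w = -3, s = -8/3, t = 9/4.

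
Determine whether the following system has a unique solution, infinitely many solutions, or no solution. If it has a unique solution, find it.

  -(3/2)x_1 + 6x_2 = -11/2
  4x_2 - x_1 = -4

Row-reduce:
R1 ← R1 / (-3/2).
R2 ← R2 + 1·R1.
Row 2 reduces to 0 = -1/3, a contradiction. The system is inconsistent.

no solution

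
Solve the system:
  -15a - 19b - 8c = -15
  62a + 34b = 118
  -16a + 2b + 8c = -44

infinitely many solutions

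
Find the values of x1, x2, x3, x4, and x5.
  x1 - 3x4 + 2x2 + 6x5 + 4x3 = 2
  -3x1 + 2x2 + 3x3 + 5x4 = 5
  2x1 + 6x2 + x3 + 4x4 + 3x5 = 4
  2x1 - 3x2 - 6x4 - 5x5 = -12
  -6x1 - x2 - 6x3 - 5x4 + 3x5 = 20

Row-reduce the augmented matrix:
R2 ← R2 + 3·R1.
R3 ← R3 − 2·R1.
R4 ← R4 − 2·R1.
R5 ← R5 + 6·R1.
R2 ← R2 / (8).
R1 ← R1 − 2·R2.
R3 ← R3 − 2·R2.
R4 ← R4 + 7·R2.
R5 ← R5 − 11·R2.
R3 ← R3 / (-43/4).
R1 ← R1 − 1/4·R3.
R2 ← R2 − 15/8·R3.
R4 ← R4 − 41/8·R3.
R5 ← R5 + 21/8·R3.
R4 ← R4 / (75/43).
R1 ← R1 + 75/43·R4.
R2 ← R2 − 61/43·R4.
R3 ← R3 + 44/43·R4.
R5 ← R5 + 868/43·R4.
R5 ← R5 / (-10711/150).
R1 ← R1 + 13/2·R5.
R2 ← R2 − 461/75·R5.
R3 ← R3 + 244/75·R5.
R4 ← R4 + 661/150·R5.
Reading off the reduced rows gives x1 = -2, x2 = 1, x3 = -1, x4 = 0, x5 = 1.

x1 = -2, x2 = 1, x3 = -1, x4 = 0, x5 = 1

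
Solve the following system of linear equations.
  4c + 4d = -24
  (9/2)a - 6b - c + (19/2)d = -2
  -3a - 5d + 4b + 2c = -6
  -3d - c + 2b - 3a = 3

Row-reduce:
Swap R1 and R2.
R1 ← R1 / (9/2).
R3 ← R3 + 3·R1.
R4 ← R4 + 3·R1.
Swap R2 and R4.
R2 ← R2 / (-2).
R1 ← R1 + 4/3·R2.
R3 ← R3 / (4/3).
R1 ← R1 − 8/9·R3.
R2 ← R2 − 5/6·R3.
R4 ← R4 − 4·R3.
Row 4 reduces to 0 = -2, a contradiction. The system is inconsistent.

no solution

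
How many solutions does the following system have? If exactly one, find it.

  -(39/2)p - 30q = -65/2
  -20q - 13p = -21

no solution

Row-reduce:
R1 ← R1 / (-39/2).
R2 ← R2 + 13·R1.
Row 2 reduces to 0 = 2/3, a contradiction. The system is inconsistent.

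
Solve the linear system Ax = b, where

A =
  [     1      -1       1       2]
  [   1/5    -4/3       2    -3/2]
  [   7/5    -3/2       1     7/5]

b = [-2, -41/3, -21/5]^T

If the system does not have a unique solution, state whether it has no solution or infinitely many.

infinitely many solutions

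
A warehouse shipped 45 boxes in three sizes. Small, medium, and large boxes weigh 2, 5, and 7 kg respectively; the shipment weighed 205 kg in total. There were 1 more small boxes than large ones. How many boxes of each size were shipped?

Let s = small boxes, m = medium boxes, l = large boxes.
  s + m + l = 45
  7l + 2s + 5m = 205
  s - l = 1
Row-reduce the augmented matrix:
R2 ← R2 − 2·R1.
R3 ← R3 − 1·R1.
R2 ← R2 / (3).
R1 ← R1 − 1·R2.
R3 ← R3 + 1·R2.
R3 ← R3 / (-1/3).
R1 ← R1 + 2/3·R3.
R2 ← R2 − 5/3·R3.
Reading off the reduced rows gives s = 18, m = 10, l = 17.

small boxes: 18, medium boxes: 10, large boxes: 17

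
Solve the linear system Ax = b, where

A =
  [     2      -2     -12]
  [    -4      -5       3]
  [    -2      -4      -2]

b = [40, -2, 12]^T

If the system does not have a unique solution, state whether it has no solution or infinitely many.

infinitely many solutions

Row-reduce:
R1 ← R1 / (2).
R2 ← R2 + 4·R1.
R3 ← R3 + 2·R1.
R2 ← R2 / (-9).
R1 ← R1 + 1·R2.
R3 ← R3 + 6·R2.
Rank is 2 with 3 unknowns, leaving x_3 free.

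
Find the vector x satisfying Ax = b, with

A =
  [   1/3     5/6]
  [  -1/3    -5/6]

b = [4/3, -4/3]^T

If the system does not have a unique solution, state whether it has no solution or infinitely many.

infinitely many solutions

Row-reduce:
R1 ← R1 / (1/3).
R2 ← R2 + 1/3·R1.
Rank is 1 with 2 unknowns, leaving x_2 free.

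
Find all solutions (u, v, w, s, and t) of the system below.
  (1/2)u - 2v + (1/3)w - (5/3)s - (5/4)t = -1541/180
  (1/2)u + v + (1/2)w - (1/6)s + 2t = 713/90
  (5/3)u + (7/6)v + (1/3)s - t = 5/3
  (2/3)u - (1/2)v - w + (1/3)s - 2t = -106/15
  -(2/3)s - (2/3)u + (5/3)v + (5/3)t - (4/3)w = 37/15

Row-reduce the augmented matrix:
R1 ← R1 / (1/2).
R2 ← R2 − 1/2·R1.
R3 ← R3 − 5/3·R1.
R4 ← R4 − 2/3·R1.
R5 ← R5 + 2/3·R1.
R2 ← R2 / (3).
R1 ← R1 + 4·R2.
R3 ← R3 − 47/6·R2.
R4 ← R4 − 13/6·R2.
R5 ← R5 + 1·R2.
R3 ← R3 / (-167/108).
R1 ← R1 − 8/9·R3.
R2 ← R2 − 1/18·R3.
R4 ← R4 + 169/108·R3.
R5 ← R5 + 5/6·R3.
R4 ← R4 / (-787/1503).
R1 ← R1 + 100/501·R4.
R2 ← R2 − 286/501·R4.
R3 ← R3 + 213/167·R4.
R5 ← R5 + 5188/1503·R4.
R5 ← R5 / (-32737/2361).
R1 ← R1 + 3549/1574·R5.
R2 ← R2 − 3021/787·R5.
R3 ← R3 + 4947/1574·R5.
R4 ← R4 + 4062/787·R5.
Reading off the reduced rows gives u = 2/3, v = 2, w = 12/5, s = 5/3, t = 7/3.

u = 2/3, v = 2, w = 12/5, s = 5/3, t = 7/3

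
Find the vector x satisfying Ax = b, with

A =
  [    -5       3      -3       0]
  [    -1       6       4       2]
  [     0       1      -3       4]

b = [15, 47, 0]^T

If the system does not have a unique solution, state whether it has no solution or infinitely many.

Row-reduce:
R1 ← R1 / (-5).
R2 ← R2 + 1·R1.
R2 ← R2 / (27/5).
R1 ← R1 + 3/5·R2.
R3 ← R3 − 1·R2.
R3 ← R3 / (-104/27).
R1 ← R1 − 10/9·R3.
R2 ← R2 − 23/27·R3.
Rank is 3 with 4 unknowns, leaving x_4 free.

infinitely many solutions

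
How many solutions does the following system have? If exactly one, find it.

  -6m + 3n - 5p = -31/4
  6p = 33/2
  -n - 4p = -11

Row-reduce the augmented matrix:
R1 ← R1 / (-6).
Swap R2 and R3.
R2 ← R2 / (-1).
R1 ← R1 + 1/2·R2.
R3 ← R3 / (6).
R1 ← R1 − 17/6·R3.
R2 ← R2 − 4·R3.
Reading off the reduced rows gives m = -1, n = 0, p = 11/4.

m = -1, n = 0, p = 11/4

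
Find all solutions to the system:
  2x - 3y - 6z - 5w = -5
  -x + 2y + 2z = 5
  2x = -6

Row-reduce:
R1 ← R1 / (2).
R2 ← R2 + 1·R1.
R3 ← R3 − 2·R1.
R2 ← R2 / (1/2).
R1 ← R1 + 3/2·R2.
R3 ← R3 − 3·R2.
R3 ← R3 / (12).
R1 ← R1 + 6·R3.
R2 ← R2 + 2·R3.
Rank is 3 with 4 unknowns, leaving w free.

infinitely many solutions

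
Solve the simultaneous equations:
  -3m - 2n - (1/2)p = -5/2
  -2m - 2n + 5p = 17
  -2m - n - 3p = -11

Row-reduce:
R1 ← R1 / (-3).
R2 ← R2 + 2·R1.
R3 ← R3 + 2·R1.
R2 ← R2 / (-2/3).
R1 ← R1 − 2/3·R2.
R3 ← R3 − 1/3·R2.
Rank is 2 with 3 unknowns, leaving p free.

infinitely many solutions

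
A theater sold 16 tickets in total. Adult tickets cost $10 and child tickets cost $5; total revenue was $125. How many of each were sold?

adult tickets: 9, child tickets: 7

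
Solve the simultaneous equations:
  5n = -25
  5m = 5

m = 1, n = -5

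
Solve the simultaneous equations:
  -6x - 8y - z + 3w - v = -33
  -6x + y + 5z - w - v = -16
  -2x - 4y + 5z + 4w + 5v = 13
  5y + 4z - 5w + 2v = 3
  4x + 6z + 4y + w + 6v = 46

infinitely many solutions

Row-reduce:
R1 ← R1 / (-6).
R2 ← R2 + 6·R1.
R3 ← R3 + 2·R1.
R5 ← R5 − 4·R1.
R2 ← R2 / (9).
R1 ← R1 − 4/3·R2.
R3 ← R3 + 4/3·R2.
R4 ← R4 − 5·R2.
R5 ← R5 + 4/3·R2.
R3 ← R3 / (56/9).
R1 ← R1 + 13/18·R3.
R2 ← R2 − 2/3·R3.
R4 ← R4 − 2/3·R3.
R5 ← R5 − 56/9·R3.
R4 ← R4 / (-85/28).
R1 ← R1 − 125/336·R4.
R2 ← R2 + 59/84·R4.
R3 ← R3 − 65/168·R4.
Rank is 4 with 5 unknowns, leaving v free.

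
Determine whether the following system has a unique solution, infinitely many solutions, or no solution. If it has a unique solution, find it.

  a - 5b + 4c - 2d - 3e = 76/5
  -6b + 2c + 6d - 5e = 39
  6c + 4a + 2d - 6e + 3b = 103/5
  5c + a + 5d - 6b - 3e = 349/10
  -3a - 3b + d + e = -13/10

a = 3, b = -12/5, c = -1/5, d = 5/2, e = -2

Row-reduce the augmented matrix:
R3 ← R3 − 4·R1.
R4 ← R4 − 1·R1.
R5 ← R5 + 3·R1.
R2 ← R2 / (-6).
R1 ← R1 + 5·R2.
R3 ← R3 − 23·R2.
R4 ← R4 + 1·R2.
R5 ← R5 + 18·R2.
R3 ← R3 / (-7/3).
R1 ← R1 − 7/3·R3.
R2 ← R2 + 1/3·R3.
R4 ← R4 − 2/3·R3.
R5 ← R5 − 6·R3.
R4 ← R4 / (108/7).
R1 ← R1 − 26·R4.
R2 ← R2 + 40/7·R4.
R3 ← R3 + 99/7·R4.
R5 ← R5 − 433/7·R4.
R5 ← R5 / (-3265/216).
R1 ← R1 + 763/108·R5.
R2 ← R2 − 44/27·R5.
R3 ← R3 − 71/24·R5.
R4 ← R4 + 41/216·R5.
Reading off the reduced rows gives a = 3, b = -12/5, c = -1/5, d = 5/2, e = -2.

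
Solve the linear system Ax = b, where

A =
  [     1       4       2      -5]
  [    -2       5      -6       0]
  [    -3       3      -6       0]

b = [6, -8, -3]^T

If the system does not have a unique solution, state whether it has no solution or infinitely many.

infinitely many solutions

Row-reduce:
R2 ← R2 + 2·R1.
R3 ← R3 + 3·R1.
R2 ← R2 / (13).
R1 ← R1 − 4·R2.
R3 ← R3 − 15·R2.
R3 ← R3 / (30/13).
R1 ← R1 − 34/13·R3.
R2 ← R2 + 2/13·R3.
Rank is 3 with 4 unknowns, leaving x_4 free.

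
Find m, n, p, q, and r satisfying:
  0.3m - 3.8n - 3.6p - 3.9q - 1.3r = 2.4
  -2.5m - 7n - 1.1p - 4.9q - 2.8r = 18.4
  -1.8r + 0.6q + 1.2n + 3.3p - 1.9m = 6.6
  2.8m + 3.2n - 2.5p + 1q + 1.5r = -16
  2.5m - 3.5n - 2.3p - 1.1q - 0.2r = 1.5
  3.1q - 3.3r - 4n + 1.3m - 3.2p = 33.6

Row-reduce the augmented matrix:
R1 ← R1 / (3/10).
R2 ← R2 + 5/2·R1.
R3 ← R3 + 19/10·R1.
R4 ← R4 − 14/5·R1.
R5 ← R5 − 5/2·R1.
R6 ← R6 − 13/10·R1.
R2 ← R2 / (-116/3).
R1 ← R1 + 38/3·R2.
R3 ← R3 + 343/15·R2.
R4 ← R4 − 116/3·R2.
R5 ← R5 − 169/6·R2.
R6 ← R6 − 187/15·R2.
R3 ← R3 / (-6427/5800).
R1 ← R1 + 1051/580·R3.
R2 ← R2 − 933/1160·R3.
R5 ← R5 − 2341/464·R3.
R6 ← R6 − 13763/5800·R3.
Swap R4 and R5.
R4 ← R4 / (-625991/128540).
R1 ← R1 − 16026/6427·R4.
R2 ← R2 + 6063/12854·R4.
R3 ← R3 − 11498/6427·R4.
R6 ← R6 − 47515/12854·R4.
Swap R5 and R6.
R5 ← R5 / (-462531/36823).
R1 ← R1 + 550485/625991·R5.
R2 ← R2 + 173300/625991·R5.
R3 ← R3 + 788685/625991·R5.
R4 ← R4 − 1063192/625991·R5.
R6 reduces to 0 = 0, so the extra equation is consistent.
Reading off the reduced rows gives m = -3, n = -3, p = -1, q = 4, r = -3.

m = -3, n = -3, p = -1, q = 4, r = -3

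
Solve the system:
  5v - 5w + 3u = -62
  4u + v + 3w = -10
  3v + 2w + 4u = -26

Row-reduce the augmented matrix:
R1 ← R1 / (3).
R2 ← R2 − 4·R1.
R3 ← R3 − 4·R1.
R2 ← R2 / (-17/3).
R1 ← R1 − 5/3·R2.
R3 ← R3 + 11/3·R2.
R3 ← R3 / (41/17).
R1 ← R1 − 20/17·R3.
R2 ← R2 + 29/17·R3.
Reading off the reduced rows gives u = -4, v = -6, w = 4.

u = -4, v = -6, w = 4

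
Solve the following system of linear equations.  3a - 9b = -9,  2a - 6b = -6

Row-reduce:
R1 ← R1 / (3).
R2 ← R2 − 2·R1.
Rank is 1 with 2 unknowns, leaving b free.

infinitely many solutions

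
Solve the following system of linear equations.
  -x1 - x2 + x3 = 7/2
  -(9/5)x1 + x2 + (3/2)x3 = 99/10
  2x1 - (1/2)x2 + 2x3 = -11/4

Row-reduce the augmented matrix:
R1 ← R1 / (-1).
R2 ← R2 + 9/5·R1.
R3 ← R3 − 2·R1.
R2 ← R2 / (14/5).
R1 ← R1 − 1·R2.
R3 ← R3 + 5/2·R2.
R3 ← R3 / (209/56).
R1 ← R1 + 25/28·R3.
R2 ← R2 + 3/28·R3.
Reading off the reduced rows gives x1 = -3, x2 = 3/2, x3 = 2.

x1 = -3, x2 = 3/2, x3 = 2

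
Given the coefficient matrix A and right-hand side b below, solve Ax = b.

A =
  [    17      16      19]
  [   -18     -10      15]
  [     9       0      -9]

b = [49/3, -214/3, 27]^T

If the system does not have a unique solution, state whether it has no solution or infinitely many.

Row-reduce the augmented matrix:
R1 ← R1 / (17).
R2 ← R2 + 18·R1.
R3 ← R3 − 9·R1.
R2 ← R2 / (118/17).
R1 ← R1 − 16/17·R2.
R3 ← R3 + 144/17·R2.
R3 ← R3 / (1404/59).
R1 ← R1 + 215/59·R3.
R2 ← R2 − 597/118·R3.
Reading off the reduced rows gives x_1 = 1, x_2 = 7/3, x_3 = -2.

x_1 = 1, x_2 = 7/3, x_3 = -2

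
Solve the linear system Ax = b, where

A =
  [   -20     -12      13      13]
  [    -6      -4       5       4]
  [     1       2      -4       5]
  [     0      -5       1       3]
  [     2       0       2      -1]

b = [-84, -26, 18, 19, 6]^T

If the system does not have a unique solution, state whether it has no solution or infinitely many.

x_1 = 6, x_2 = -3, x_3 = -2, x_4 = 2

Row-reduce the augmented matrix:
R1 ← R1 / (-20).
R2 ← R2 + 6·R1.
R3 ← R3 − 1·R1.
R5 ← R5 − 2·R1.
R2 ← R2 / (-2/5).
R1 ← R1 − 3/5·R2.
R3 ← R3 − 7/5·R2.
R4 ← R4 + 5·R2.
R5 ← R5 + 6/5·R2.
R3 ← R3 / (1/2).
R1 ← R1 − 1·R3.
R2 ← R2 + 11/4·R3.
R4 ← R4 + 51/4·R3.
R4 ← R4 / (619/4).
R1 ← R1 + 25/2·R4.
R2 ← R2 − 131/4·R4.
R3 ← R3 − 12·R4.
R5 reduces to 0 = 0, so the extra equation is consistent.
Reading off the reduced rows gives x_1 = 6, x_2 = -3, x_3 = -2, x_4 = 2.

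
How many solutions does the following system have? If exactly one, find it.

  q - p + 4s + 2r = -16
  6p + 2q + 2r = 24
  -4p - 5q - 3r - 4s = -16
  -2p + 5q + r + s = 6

p = 4, q = 4, r = -4, s = -2

Row-reduce the augmented matrix:
R1 ← R1 / (-1).
R2 ← R2 − 6·R1.
R3 ← R3 + 4·R1.
R4 ← R4 + 2·R1.
R2 ← R2 / (8).
R1 ← R1 + 1·R2.
R3 ← R3 + 9·R2.
R4 ← R4 − 3·R2.
R3 ← R3 / (19/4).
R1 ← R1 + 1/4·R3.
R2 ← R2 − 7/4·R3.
R4 ← R4 + 33/4·R3.
R4 ← R4 / (-73/19).
R1 ← R1 + 12/19·R4.
R2 ← R2 − 8/19·R4.
R3 ← R3 − 28/19·R4.
Reading off the reduced rows gives p = 4, q = 4, r = -4, s = -2.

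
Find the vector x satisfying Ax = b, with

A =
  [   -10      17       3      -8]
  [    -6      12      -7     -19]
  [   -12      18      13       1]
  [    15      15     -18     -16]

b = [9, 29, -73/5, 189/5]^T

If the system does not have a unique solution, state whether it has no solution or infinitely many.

Row-reduce the augmented matrix:
R1 ← R1 / (-10).
R2 ← R2 + 6·R1.
R3 ← R3 + 12·R1.
R4 ← R4 − 15·R1.
R2 ← R2 / (9/5).
R1 ← R1 + 17/10·R2.
R3 ← R3 + 12/5·R2.
R4 ← R4 − 81/2·R2.
R3 ← R3 / (-7/3).
R1 ← R1 + 155/18·R3.
R2 ← R2 + 44/9·R3.
R4 ← R4 − 369/2·R3.
R4 ← R4 / (-2572/7).
R1 ← R1 − 127/7·R4.
R2 ← R2 − 67/7·R4.
R3 ← R3 − 25/7·R4.
Reading off the reduced rows gives x_1 = -1, x_2 = 2/5, x_3 = -13/5, x_4 = 0.

x_1 = -1, x_2 = 2/5, x_3 = -13/5, x_4 = 0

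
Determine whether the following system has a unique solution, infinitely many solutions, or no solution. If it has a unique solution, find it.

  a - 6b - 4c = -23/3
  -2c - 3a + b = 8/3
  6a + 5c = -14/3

a = -3, b = -1, c = 8/3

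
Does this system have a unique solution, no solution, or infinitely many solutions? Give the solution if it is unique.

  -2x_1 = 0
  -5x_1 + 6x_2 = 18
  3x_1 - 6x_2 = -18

Row-reduce the augmented matrix:
R1 ← R1 / (-2).
R2 ← R2 + 5·R1.
R3 ← R3 − 3·R1.
R2 ← R2 / (6).
R3 ← R3 + 6·R2.
R3 reduces to 0 = 0, so the extra equation is consistent.
Reading off the reduced rows gives x_1 = 0, x_2 = 3.

x_1 = 0, x_2 = 3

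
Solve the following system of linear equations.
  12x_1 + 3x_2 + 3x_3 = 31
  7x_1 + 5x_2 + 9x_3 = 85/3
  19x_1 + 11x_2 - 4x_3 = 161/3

Row-reduce the augmented matrix:
R1 ← R1 / (12).
R2 ← R2 − 7·R1.
R3 ← R3 − 19·R1.
R2 ← R2 / (13/4).
R1 ← R1 − 1/4·R2.
R3 ← R3 − 25/4·R2.
R3 ← R3 / (-295/13).
R1 ← R1 + 4/13·R3.
R2 ← R2 − 29/13·R3.
Reading off the reduced rows gives x_1 = 2, x_2 = 5/3, x_3 = 2/3.

x_1 = 2, x_2 = 5/3, x_3 = 2/3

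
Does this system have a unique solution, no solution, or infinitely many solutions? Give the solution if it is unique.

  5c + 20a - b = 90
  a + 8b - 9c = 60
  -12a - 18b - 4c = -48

a = 6, b = 0, c = -6

Row-reduce the augmented matrix:
R1 ← R1 / (20).
R2 ← R2 − 1·R1.
R3 ← R3 + 12·R1.
R2 ← R2 / (161/20).
R1 ← R1 + 1/20·R2.
R3 ← R3 + 93/5·R2.
R3 ← R3 / (-3602/161).
R1 ← R1 − 31/161·R3.
R2 ← R2 + 185/161·R3.
Reading off the reduced rows gives a = 6, b = 0, c = -6.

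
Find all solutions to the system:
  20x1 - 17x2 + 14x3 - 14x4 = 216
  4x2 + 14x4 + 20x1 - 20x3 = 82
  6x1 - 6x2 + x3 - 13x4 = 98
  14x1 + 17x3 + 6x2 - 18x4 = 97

x1 = 6, x2 = -4, x3 = -1, x4 = -3

Row-reduce the augmented matrix:
R1 ← R1 / (20).
R2 ← R2 − 20·R1.
R3 ← R3 − 6·R1.
R4 ← R4 − 14·R1.
R2 ← R2 / (21).
R1 ← R1 + 17/20·R2.
R3 ← R3 + 9/10·R2.
R4 ← R4 − 179/10·R2.
R3 ← R3 / (-163/35).
R1 ← R1 + 71/105·R3.
R2 ← R2 + 34/21·R3.
R4 ← R4 − 3799/105·R3.
R4 ← R4 / (-14851/163).
R1 ← R1 − 501/326·R4.
R2 ← R2 − 648/163·R4.
R3 ← R3 − 266/163·R4.
Reading off the reduced rows gives x1 = 6, x2 = -4, x3 = -1, x4 = -3.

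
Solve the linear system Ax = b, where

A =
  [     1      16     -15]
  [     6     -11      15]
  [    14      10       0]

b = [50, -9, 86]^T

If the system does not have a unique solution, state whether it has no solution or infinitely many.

no solution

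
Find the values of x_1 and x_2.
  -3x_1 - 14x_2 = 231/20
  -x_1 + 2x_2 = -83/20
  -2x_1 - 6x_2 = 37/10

x_1 = 7/4, x_2 = -6/5

Row-reduce the augmented matrix:
R1 ← R1 / (-3).
R2 ← R2 + 1·R1.
R3 ← R3 + 2·R1.
R2 ← R2 / (20/3).
R1 ← R1 − 14/3·R2.
R3 ← R3 − 10/3·R2.
R3 reduces to 0 = 0, so the extra equation is consistent.
Reading off the reduced rows gives x_1 = 7/4, x_2 = -6/5.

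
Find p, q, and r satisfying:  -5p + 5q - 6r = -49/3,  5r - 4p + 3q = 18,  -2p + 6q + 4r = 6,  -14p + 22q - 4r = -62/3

p = -2, q = -5/3, r = 3

Row-reduce the augmented matrix:
R1 ← R1 / (-5).
R2 ← R2 + 4·R1.
R3 ← R3 + 2·R1.
R4 ← R4 + 14·R1.
R2 ← R2 / (-1).
R1 ← R1 + 1·R2.
R3 ← R3 − 4·R2.
R4 ← R4 − 8·R2.
R3 ← R3 / (228/5).
R1 ← R1 + 43/5·R3.
R2 ← R2 + 49/5·R3.
R4 ← R4 − 456/5·R3.
R4 reduces to 0 = 0, so the extra equation is consistent.
Reading off the reduced rows gives p = -2, q = -5/3, r = 3.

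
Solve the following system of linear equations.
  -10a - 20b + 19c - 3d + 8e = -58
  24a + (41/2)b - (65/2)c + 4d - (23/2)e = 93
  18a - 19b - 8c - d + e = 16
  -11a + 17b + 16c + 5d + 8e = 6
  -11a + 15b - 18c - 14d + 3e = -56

Row-reduce:
R1 ← R1 / (-10).
R2 ← R2 − 24·R1.
R3 ← R3 − 18·R1.
R4 ← R4 + 11·R1.
R5 ← R5 + 11·R1.
R2 ← R2 / (-55/2).
R1 ← R1 − 2·R2.
R3 ← R3 + 55·R2.
R4 ← R4 − 39·R2.
R5 ← R5 − 37·R2.
Swap R3 and R4.
R3 ← R3 / (7523/550).
R1 ← R1 + 521/550·R3.
R2 ← R2 + 131/275·R3.
R5 ← R5 + 11701/550·R3.
Swap R4 and R5.
R4 ← R4 / (-68869/7523).
R1 ← R1 − 2466/7523·R4.
R2 ← R2 − 1861/7523·R4.
R3 ← R3 − 2069/7523·R4.
Row 5 reduces to 0 = 4, a contradiction. The system is inconsistent.

no solution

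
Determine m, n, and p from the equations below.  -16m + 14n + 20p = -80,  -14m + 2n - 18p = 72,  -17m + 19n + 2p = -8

m = 0, n = 0, p = -4

Row-reduce the augmented matrix:
R1 ← R1 / (-16).
R2 ← R2 + 14·R1.
R3 ← R3 + 17·R1.
R2 ← R2 / (-41/4).
R1 ← R1 + 7/8·R2.
R3 ← R3 − 33/8·R2.
R3 ← R3 / (-1375/41).
R1 ← R1 − 73/41·R3.
R2 ← R2 − 142/41·R3.
Reading off the reduced rows gives m = 0, n = 0, p = -4.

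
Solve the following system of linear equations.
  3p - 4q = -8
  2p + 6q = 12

Row-reduce the augmented matrix:
R1 ← R1 / (3).
R2 ← R2 − 2·R1.
R2 ← R2 / (26/3).
R1 ← R1 + 4/3·R2.
Reading off the reduced rows gives p = 0, q = 2.

p = 0, q = 2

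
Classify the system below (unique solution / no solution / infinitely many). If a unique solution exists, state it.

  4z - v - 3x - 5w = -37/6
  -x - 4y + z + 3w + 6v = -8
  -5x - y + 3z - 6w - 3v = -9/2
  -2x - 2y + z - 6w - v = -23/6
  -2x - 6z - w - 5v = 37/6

x = 5/3, y = -4/3, z = 1/3, w = 1, v = -5/2

Row-reduce the augmented matrix:
R1 ← R1 / (-3).
R2 ← R2 + 1·R1.
R3 ← R3 + 5·R1.
R4 ← R4 + 2·R1.
R5 ← R5 + 2·R1.
R2 ← R2 / (-4).
R3 ← R3 + 1·R2.
R4 ← R4 + 2·R2.
R3 ← R3 / (-43/12).
R1 ← R1 + 4/3·R3.
R2 ← R2 − 1/12·R3.
R4 ← R4 + 3/2·R3.
R5 ← R5 + 26/3·R3.
R4 ← R4 / (-236/43).
R1 ← R1 − 53/43·R4.
R2 ← R2 + 49/43·R4.
R3 ← R3 + 14/43·R4.
R5 ← R5 + 21/43·R4.
R5 ← R5 / (345/118).
R1 ← R1 − 107/118·R5.
R2 ← R2 + 139/118·R5.
R3 ← R3 − 56/59·R5.
R4 ← R4 − 49/118·R5.
Reading off the reduced rows gives x = 5/3, y = -4/3, z = 1/3, w = 1, v = -5/2.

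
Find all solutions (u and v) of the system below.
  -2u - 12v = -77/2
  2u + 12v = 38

Row-reduce:
R1 ← R1 / (-2).
R2 ← R2 − 2·R1.
Row 2 reduces to 0 = -1/2, a contradiction. The system is inconsistent.

no solution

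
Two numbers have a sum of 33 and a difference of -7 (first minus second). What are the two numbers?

Let x = first number, y = second number.
  x + y = 33
  x - y = -7
Row-reduce the augmented matrix:
R2 ← R2 − 1·R1.
R2 ← R2 / (-2).
R1 ← R1 − 1·R2.
Reading off the reduced rows gives x = 13, y = 20.

first number: 13, second number: 20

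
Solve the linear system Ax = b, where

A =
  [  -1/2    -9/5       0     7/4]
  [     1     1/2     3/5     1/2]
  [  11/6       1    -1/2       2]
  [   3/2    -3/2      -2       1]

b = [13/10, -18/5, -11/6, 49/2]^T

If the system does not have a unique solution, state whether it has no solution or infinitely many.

Row-reduce the augmented matrix:
R1 ← R1 / (-1/2).
R2 ← R2 − 1·R1.
R3 ← R3 − 11/6·R1.
R4 ← R4 − 3/2·R1.
R2 ← R2 / (-31/10).
R1 ← R1 − 18/5·R2.
R3 ← R3 + 28/5·R2.
R4 ← R4 + 69/10·R2.
R3 ← R3 / (-491/310).
R1 ← R1 − 108/155·R3.
R2 ← R2 + 6/31·R3.
R4 ← R4 + 517/155·R3.
R4 ← R4 / (-30409/5892).
R1 ← R1 − 1639/982·R4.
R2 ← R2 + 705/491·R4.
R3 ← R3 + 2215/2946·R4.
Reading off the reduced rows gives x_1 = 5, x_2 = -6, x_3 = -6, x_4 = -4.

x_1 = 5, x_2 = -6, x_3 = -6, x_4 = -4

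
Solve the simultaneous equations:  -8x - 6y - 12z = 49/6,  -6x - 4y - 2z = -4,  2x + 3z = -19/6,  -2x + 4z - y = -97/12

x = 2/3, y = 3/4, z = -3/2

Row-reduce the augmented matrix:
R1 ← R1 / (-8).
R2 ← R2 + 6·R1.
R3 ← R3 − 2·R1.
R4 ← R4 + 2·R1.
R2 ← R2 / (1/2).
R1 ← R1 − 3/4·R2.
R3 ← R3 + 3/2·R2.
R4 ← R4 − 1/2·R2.
R3 ← R3 / (21).
R1 ← R1 + 9·R3.
R2 ← R2 − 14·R3.
R4 reduces to 0 = 0, so the extra equation is consistent.
Reading off the reduced rows gives x = 2/3, y = 3/4, z = -3/2.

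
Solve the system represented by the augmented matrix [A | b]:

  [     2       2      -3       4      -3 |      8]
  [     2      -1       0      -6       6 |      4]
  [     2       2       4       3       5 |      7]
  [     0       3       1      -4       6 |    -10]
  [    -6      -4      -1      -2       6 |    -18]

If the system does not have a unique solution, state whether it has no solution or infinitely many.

Row-reduce the augmented matrix:
R1 ← R1 / (2).
R2 ← R2 − 2·R1.
R3 ← R3 − 2·R1.
R5 ← R5 + 6·R1.
R2 ← R2 / (-3).
R1 ← R1 − 1·R2.
R4 ← R4 − 3·R2.
R5 ← R5 − 2·R2.
R3 ← R3 / (7).
R1 ← R1 + 1/2·R3.
R2 ← R2 + 1·R3.
R4 ← R4 − 4·R3.
R5 ← R5 + 8·R3.
R4 ← R4 / (-94/7).
R1 ← R1 + 59/42·R4.
R2 ← R2 − 67/21·R4.
R3 ← R3 + 1/7·R4.
R5 ← R5 − 46/21·R4.
R5 ← R5 / (1952/141).
R1 ← R1 − 553/564·R5.
R2 ← R2 − 175/282·R5.
R3 ← R3 − 97/94·R5.
R4 ← R4 + 73/94·R5.
Reading off the reduced rows gives x_1 = 4, x_2 = -2, x_3 = 0, x_4 = 1, x_5 = 0.

x_1 = 4, x_2 = -2, x_3 = 0, x_4 = 1, x_5 = 0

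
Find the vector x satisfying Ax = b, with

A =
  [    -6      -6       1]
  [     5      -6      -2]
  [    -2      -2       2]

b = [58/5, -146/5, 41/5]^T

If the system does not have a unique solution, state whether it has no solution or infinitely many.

Row-reduce the augmented matrix:
R1 ← R1 / (-6).
R2 ← R2 − 5·R1.
R3 ← R3 + 2·R1.
R2 ← R2 / (-11).
R1 ← R1 − 1·R2.
R3 ← R3 / (5/3).
R1 ← R1 + 3/11·R3.
R2 ← R2 − 7/66·R3.
Reading off the reduced rows gives x_1 = -3, x_2 = 3/2, x_3 = 13/5.

x_1 = -3, x_2 = 3/2, x_3 = 13/5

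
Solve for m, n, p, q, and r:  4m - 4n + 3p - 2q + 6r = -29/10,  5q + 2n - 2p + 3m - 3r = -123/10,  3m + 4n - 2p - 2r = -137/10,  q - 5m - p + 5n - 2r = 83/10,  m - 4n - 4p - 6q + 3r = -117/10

Row-reduce the augmented matrix:
R1 ← R1 / (4).
R2 ← R2 − 3·R1.
R3 ← R3 − 3·R1.
R4 ← R4 + 5·R1.
R5 ← R5 − 1·R1.
R2 ← R2 / (5).
R1 ← R1 + 1·R2.
R3 ← R3 − 7·R2.
R5 ← R5 + 3·R2.
R3 ← R3 / (17/10).
R1 ← R1 + 1/10·R3.
R2 ← R2 + 17/20·R3.
R4 ← R4 − 11/4·R3.
R5 ← R5 + 73/10·R3.
R4 ← R4 / (367/34).
R1 ← R1 − 6/17·R4.
R2 ← R2 + 5/2·R4.
R3 ← R3 + 76/17·R4.
R5 ← R5 + 582/17·R4.
R5 ← R5 / (4073/367).
R1 ← R1 − 98/367·R5.
R2 ← R2 − 101/367·R5.
R3 ← R3 − 716/367·R5.
R4 ← R4 + 33/367·R5.
Reading off the reduced rows gives m = -5/2, n = -1/2, p = 5/2, q = 0, r = -2/5.

m = -5/2, n = -1/2, p = 5/2, q = 0, r = -2/5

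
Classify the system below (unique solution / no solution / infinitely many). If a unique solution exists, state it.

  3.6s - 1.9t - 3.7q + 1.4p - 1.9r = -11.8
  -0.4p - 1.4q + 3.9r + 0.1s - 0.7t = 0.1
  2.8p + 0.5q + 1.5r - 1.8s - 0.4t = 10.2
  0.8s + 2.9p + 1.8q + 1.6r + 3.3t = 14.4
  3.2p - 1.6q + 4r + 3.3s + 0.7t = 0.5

p = 2, q = -4, r = 0, s = -5, t = 6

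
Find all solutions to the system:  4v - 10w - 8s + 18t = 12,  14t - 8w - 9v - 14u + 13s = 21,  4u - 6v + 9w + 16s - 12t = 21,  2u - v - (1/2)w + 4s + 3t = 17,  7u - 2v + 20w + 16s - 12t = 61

no solution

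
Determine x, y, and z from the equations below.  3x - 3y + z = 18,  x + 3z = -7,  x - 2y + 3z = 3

x = 2, y = -5, z = -3

Row-reduce the augmented matrix:
R1 ← R1 / (3).
R2 ← R2 − 1·R1.
R3 ← R3 − 1·R1.
R1 ← R1 + 1·R2.
R3 ← R3 + 1·R2.
R3 ← R3 / (16/3).
R1 ← R1 − 3·R3.
R2 ← R2 − 8/3·R3.
Reading off the reduced rows gives x = 2, y = -5, z = -3.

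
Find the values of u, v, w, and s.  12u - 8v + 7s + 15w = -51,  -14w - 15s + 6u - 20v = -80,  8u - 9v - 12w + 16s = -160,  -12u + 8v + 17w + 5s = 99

u = -3, v = 4, w = 3, s = -4

Row-reduce the augmented matrix:
R1 ← R1 / (12).
R2 ← R2 − 6·R1.
R3 ← R3 − 8·R1.
R4 ← R4 + 12·R1.
R2 ← R2 / (-16).
R1 ← R1 + 2/3·R2.
R3 ← R3 + 11/3·R2.
R3 ← R3 / (-1639/96).
R1 ← R1 − 103/48·R3.
R2 ← R2 − 43/32·R3.
R4 ← R4 − 32·R3.
R4 ← R4 / (67508/1639).
R1 ← R1 − 10855/3278·R4.
R2 ← R2 − 3904/1639·R4.
R3 ← R3 + 1495/1639·R4.
Reading off the reduced rows gives u = -3, v = 4, w = 3, s = -4.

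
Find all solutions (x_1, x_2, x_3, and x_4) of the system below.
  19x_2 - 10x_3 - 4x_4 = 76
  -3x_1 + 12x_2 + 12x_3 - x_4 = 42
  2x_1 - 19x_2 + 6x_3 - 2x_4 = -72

infinitely many solutions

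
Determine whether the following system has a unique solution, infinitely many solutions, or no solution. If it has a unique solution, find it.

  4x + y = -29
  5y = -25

From equation 1: y = -29 − 4·x.
Substitute into equation 2 and solve: x = -6.
Then y = -5.

x = -6, y = -5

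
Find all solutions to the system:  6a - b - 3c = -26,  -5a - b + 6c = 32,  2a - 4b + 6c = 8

no solution

Row-reduce:
R1 ← R1 / (6).
R2 ← R2 + 5·R1.
R3 ← R3 − 2·R1.
R2 ← R2 / (-11/6).
R1 ← R1 + 1/6·R2.
R3 ← R3 + 11/3·R2.
Row 3 reduces to 0 = -4, a contradiction. The system is inconsistent.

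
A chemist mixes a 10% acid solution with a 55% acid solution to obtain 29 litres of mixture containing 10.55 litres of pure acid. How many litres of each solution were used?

Let a = litres of solution A, b = litres of solution B.
  a + b = 29
  (11/20)b + (1/10)a = 211/20
Row-reduce the augmented matrix:
R2 ← R2 − 1/10·R1.
R2 ← R2 / (9/20).
R1 ← R1 − 1·R2.
Reading off the reduced rows gives a = 12, b = 17.

litres of solution A: 12, litres of solution B: 17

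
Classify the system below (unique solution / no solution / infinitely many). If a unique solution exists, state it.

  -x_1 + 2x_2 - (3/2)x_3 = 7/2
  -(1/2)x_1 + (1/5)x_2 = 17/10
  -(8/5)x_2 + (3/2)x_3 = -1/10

Row-reduce:
R1 ← R1 / (-1).
R2 ← R2 + 1/2·R1.
R2 ← R2 / (-4/5).
R1 ← R1 + 2·R2.
R3 ← R3 + 8/5·R2.
Rank is 2 with 3 unknowns, leaving x_3 free.

infinitely many solutions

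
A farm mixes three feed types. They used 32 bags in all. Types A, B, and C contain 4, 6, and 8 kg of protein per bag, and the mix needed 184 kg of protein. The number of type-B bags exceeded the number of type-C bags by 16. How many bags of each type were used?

Let a = type-A bags, b = type-B bags, c = type-C bags.
  a + b + c = 32
  4a + 6b + 8c = 184
  b - c = 16
Row-reduce the augmented matrix:
R2 ← R2 − 4·R1.
R2 ← R2 / (2).
R1 ← R1 − 1·R2.
R3 ← R3 − 1·R2.
R3 ← R3 / (-3).
R1 ← R1 + 1·R3.
R2 ← R2 − 2·R3.
Reading off the reduced rows gives a = 8, b = 20, c = 4.

type-A bags: 8, type-B bags: 20, type-C bags: 4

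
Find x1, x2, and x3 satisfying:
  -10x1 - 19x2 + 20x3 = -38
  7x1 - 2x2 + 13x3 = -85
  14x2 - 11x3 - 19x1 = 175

Row-reduce the augmented matrix:
R1 ← R1 / (-10).
R2 ← R2 − 7·R1.
R3 ← R3 + 19·R1.
R2 ← R2 / (-153/10).
R1 ← R1 − 19/10·R2.
R3 ← R3 − 501/10·R2.
R3 ← R3 / (670/17).
R1 ← R1 − 23/17·R3.
R2 ← R2 + 30/17·R3.
Reading off the reduced rows gives x1 = -6, x2 = 2, x3 = -3.

x1 = -6, x2 = 2, x3 = -3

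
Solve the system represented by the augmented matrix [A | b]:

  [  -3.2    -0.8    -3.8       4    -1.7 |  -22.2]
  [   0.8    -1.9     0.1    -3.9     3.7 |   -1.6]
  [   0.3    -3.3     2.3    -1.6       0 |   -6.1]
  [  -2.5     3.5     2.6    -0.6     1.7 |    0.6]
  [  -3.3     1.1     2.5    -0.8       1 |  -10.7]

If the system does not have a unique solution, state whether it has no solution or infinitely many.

Row-reduce the augmented matrix:
R1 ← R1 / (-16/5).
R2 ← R2 − 4/5·R1.
R3 ← R3 − 3/10·R1.
R4 ← R4 + 5/2·R1.
R5 ← R5 + 33/10·R1.
R2 ← R2 / (-21/10).
R1 ← R1 − 1/4·R2.
R3 ← R3 + 27/8·R2.
R4 ← R4 − 33/8·R2.
R5 ← R5 − 77/40·R2.
R3 ← R3 / (3707/1120).
R1 ← R1 − 365/336·R3.
R2 ← R2 − 17/42·R3.
R4 ← R4 − 4367/1120·R3.
R5 ← R5 − 2707/480·R3.
R4 ← R4 / (-4539/337).
R1 ← R1 + 30281/11121·R4.
R2 ← R2 − 10685/11121·R4.
R3 ← R3 − 3848/3707·R4.
R5 ← R5 + 747188/55605·R4.
R5 ← R5 / (-1224371/1497870).
R1 ← R1 + 301489/599148·R5.
R2 ← R2 − 140347/599148·R5.
R3 ← R3 + 41629/99858·R5.
R4 ← R4 + 21365/18156·R5.
Reading off the reduced rows gives x_1 = 5, x_2 = 3, x_3 = 1, x_4 = 0, x_5 = 0.

x_1 = 5, x_2 = 3, x_3 = 1, x_4 = 0, x_5 = 0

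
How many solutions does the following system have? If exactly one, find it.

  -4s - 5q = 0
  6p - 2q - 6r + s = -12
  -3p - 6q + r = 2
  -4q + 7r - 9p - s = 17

Row-reduce:
Swap R1 and R2.
R1 ← R1 / (6).
R3 ← R3 + 3·R1.
R4 ← R4 + 9·R1.
R2 ← R2 / (-5).
R1 ← R1 + 1/3·R2.
R3 ← R3 + 7·R2.
R4 ← R4 + 7·R2.
R3 ← R3 / (-2).
R1 ← R1 + 1·R3.
R4 ← R4 + 2·R3.
Row 4 reduces to 0 = 3, a contradiction. The system is inconsistent.

no solution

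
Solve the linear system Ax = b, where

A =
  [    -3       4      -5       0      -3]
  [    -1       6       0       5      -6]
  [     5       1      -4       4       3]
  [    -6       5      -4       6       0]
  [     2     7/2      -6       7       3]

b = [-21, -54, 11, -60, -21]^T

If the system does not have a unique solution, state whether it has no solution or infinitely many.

Row-reduce:
R1 ← R1 / (-3).
R2 ← R2 + 1·R1.
R3 ← R3 − 5·R1.
R4 ← R4 + 6·R1.
R5 ← R5 − 2·R1.
R2 ← R2 / (14/3).
R1 ← R1 + 4/3·R2.
R3 ← R3 − 23/3·R2.
R4 ← R4 + 3·R2.
R5 ← R5 − 37/6·R2.
R3 ← R3 / (-211/14).
R1 ← R1 − 15/7·R3.
R2 ← R2 − 5/14·R3.
R4 ← R4 − 99/14·R3.
R5 ← R5 + 323/28·R3.
R4 ← R4 / (1527/211).
R1 ← R1 − 175/211·R4.
R2 ← R2 − 205/211·R4.
R3 ← R3 − 59/211·R4.
R5 ← R5 − 1527/422·R4.
Row 5 reduces to 0 = -2, a contradiction. The system is inconsistent.

no solution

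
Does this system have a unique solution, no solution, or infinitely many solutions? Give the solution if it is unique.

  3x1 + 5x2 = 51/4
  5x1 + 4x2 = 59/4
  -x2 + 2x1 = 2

x1 = 7/4, x2 = 3/2

Row-reduce the augmented matrix:
R1 ← R1 / (3).
R2 ← R2 − 5·R1.
R3 ← R3 − 2·R1.
R2 ← R2 / (-13/3).
R1 ← R1 − 5/3·R2.
R3 ← R3 + 13/3·R2.
R3 reduces to 0 = 0, so the extra equation is consistent.
Reading off the reduced rows gives x1 = 7/4, x2 = 3/2.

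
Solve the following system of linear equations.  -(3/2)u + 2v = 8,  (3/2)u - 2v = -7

no solution

Row-reduce:
R1 ← R1 / (-3/2).
R2 ← R2 − 3/2·R1.
Row 2 reduces to 0 = 1, a contradiction. The system is inconsistent.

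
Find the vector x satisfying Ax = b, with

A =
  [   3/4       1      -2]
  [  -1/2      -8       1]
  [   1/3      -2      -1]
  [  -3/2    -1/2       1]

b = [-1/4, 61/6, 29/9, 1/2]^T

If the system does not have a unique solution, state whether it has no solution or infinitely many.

Row-reduce the augmented matrix:
R1 ← R1 / (3/4).
R2 ← R2 + 1/2·R1.
R3 ← R3 − 1/3·R1.
R4 ← R4 + 3/2·R1.
R2 ← R2 / (-22/3).
R1 ← R1 − 4/3·R2.
R3 ← R3 + 22/9·R2.
R4 ← R4 − 3/2·R2.
Swap R3 and R4.
R3 ← R3 / (-135/44).
R1 ← R1 + 30/11·R3.
R2 ← R2 − 1/22·R3.
R4 reduces to 0 = 0, so the extra equation is consistent.
Reading off the reduced rows gives x_1 = -1/3, x_2 = -4/3, x_3 = -2/3.

x_1 = -1/3, x_2 = -4/3, x_3 = -2/3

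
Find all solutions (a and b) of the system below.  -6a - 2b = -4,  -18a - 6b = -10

Row-reduce:
R1 ← R1 / (-6).
R2 ← R2 + 18·R1.
Row 2 reduces to 0 = 2, a contradiction. The system is inconsistent.

no solution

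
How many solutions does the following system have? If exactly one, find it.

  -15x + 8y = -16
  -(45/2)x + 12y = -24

infinitely many solutions

Row-reduce:
R1 ← R1 / (-15).
R2 ← R2 + 45/2·R1.
Rank is 1 with 2 unknowns, leaving y free.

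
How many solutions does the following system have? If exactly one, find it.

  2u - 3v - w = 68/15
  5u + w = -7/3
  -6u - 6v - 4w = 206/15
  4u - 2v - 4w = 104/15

u = -1/5, v = -6/5, w = -4/3

Row-reduce the augmented matrix:
R1 ← R1 / (2).
R2 ← R2 − 5·R1.
R3 ← R3 + 6·R1.
R4 ← R4 − 4·R1.
R2 ← R2 / (15/2).
R1 ← R1 + 3/2·R2.
R3 ← R3 + 15·R2.
R4 ← R4 − 4·R2.
Swap R3 and R4.
R3 ← R3 / (-58/15).
R1 ← R1 − 1/5·R3.
R2 ← R2 − 7/15·R3.
R4 reduces to 0 = 0, so the extra equation is consistent.
Reading off the reduced rows gives u = -1/5, v = -6/5, w = -4/3.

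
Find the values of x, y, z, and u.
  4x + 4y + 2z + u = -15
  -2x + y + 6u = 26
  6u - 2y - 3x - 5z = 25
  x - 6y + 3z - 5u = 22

x = -1, y = -6, z = 4, u = 5

Row-reduce the augmented matrix:
R1 ← R1 / (4).
R2 ← R2 + 2·R1.
R3 ← R3 + 3·R1.
R4 ← R4 − 1·R1.
R2 ← R2 / (3).
R1 ← R1 − 1·R2.
R3 ← R3 − 1·R2.
R4 ← R4 + 7·R2.
R3 ← R3 / (-23/6).
R1 ← R1 − 1/6·R3.
R2 ← R2 − 1/3·R3.
R4 ← R4 − 29/6·R3.
R4 ← R4 / (361/23).
R1 ← R1 + 79/46·R4.
R2 ← R2 − 59/23·R4.
R3 ← R3 + 55/46·R4.
Reading off the reduced rows gives x = -1, y = -6, z = 4, u = 5.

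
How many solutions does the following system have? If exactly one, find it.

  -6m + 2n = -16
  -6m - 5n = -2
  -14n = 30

Row-reduce:
R1 ← R1 / (-6).
R2 ← R2 + 6·R1.
R2 ← R2 / (-7).
R1 ← R1 + 1/3·R2.
R3 ← R3 + 14·R2.
Row 3 reduces to 0 = 2, a contradiction. The system is inconsistent.

no solution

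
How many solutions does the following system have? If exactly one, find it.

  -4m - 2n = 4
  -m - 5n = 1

m = -1, n = 0

From equation 2: m = -1 − 5·n.
Substitute into equation 1 and solve: n = 0.
Then m = -1.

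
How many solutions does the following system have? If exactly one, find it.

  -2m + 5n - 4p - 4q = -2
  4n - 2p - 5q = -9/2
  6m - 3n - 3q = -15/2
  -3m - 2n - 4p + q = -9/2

m = 1, n = 2, p = 0, q = 5/2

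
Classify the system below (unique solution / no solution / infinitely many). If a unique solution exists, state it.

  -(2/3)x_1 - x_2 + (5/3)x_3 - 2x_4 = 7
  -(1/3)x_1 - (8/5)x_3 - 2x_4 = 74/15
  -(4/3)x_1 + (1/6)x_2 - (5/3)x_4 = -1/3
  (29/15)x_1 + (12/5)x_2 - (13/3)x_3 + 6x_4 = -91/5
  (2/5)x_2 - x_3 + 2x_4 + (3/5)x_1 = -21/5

x_1 = 2, x_2 = -6, x_3 = -1, x_4 = -2

Row-reduce the augmented matrix:
R1 ← R1 / (-2/3).
R2 ← R2 + 1/3·R1.
R3 ← R3 + 4/3·R1.
R4 ← R4 − 29/15·R1.
R5 ← R5 − 3/5·R1.
R2 ← R2 / (1/2).
R1 ← R1 − 3/2·R2.
R3 ← R3 − 13/6·R2.
R4 ← R4 + 1/2·R2.
R5 ← R5 + 1/2·R2.
R3 ← R3 / (649/90).
R1 ← R1 − 24/5·R3.
R2 ← R2 + 73/15·R3.
R4 ← R4 + 29/15·R3.
R5 ← R5 + 29/15·R3.
R4 ← R4 / (3204/3245).
R1 ← R1 − 1014/649·R4.
R2 ← R2 − 1622/649·R4.
R3 ← R3 − 600/649·R4.
R5 ← R5 − 3204/3245·R4.
R5 reduces to 0 = 0, so the extra equation is consistent.
Reading off the reduced rows gives x_1 = 2, x_2 = -6, x_3 = -1, x_4 = -2.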